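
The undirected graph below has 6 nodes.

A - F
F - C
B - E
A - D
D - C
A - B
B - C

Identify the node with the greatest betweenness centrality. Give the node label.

Unnormalized betweenness of each node: A:5/2, B:13/3, C:5/2, D:1/3, E:0, F:1/3.
B has the largest value, 13/3, making it the main broker — the node through which the most shortest paths run.

B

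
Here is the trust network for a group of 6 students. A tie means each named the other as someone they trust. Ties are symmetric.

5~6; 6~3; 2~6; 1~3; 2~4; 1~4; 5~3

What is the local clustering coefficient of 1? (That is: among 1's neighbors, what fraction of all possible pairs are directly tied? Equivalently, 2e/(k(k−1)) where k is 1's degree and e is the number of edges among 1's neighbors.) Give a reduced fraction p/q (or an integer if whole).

1's neighbors: 3 and 4 (k = 2).
Possible neighbor pairs: C(2,2) = 1. Edges among them: none → e = 0.
Clustering(1) = 0/1.

0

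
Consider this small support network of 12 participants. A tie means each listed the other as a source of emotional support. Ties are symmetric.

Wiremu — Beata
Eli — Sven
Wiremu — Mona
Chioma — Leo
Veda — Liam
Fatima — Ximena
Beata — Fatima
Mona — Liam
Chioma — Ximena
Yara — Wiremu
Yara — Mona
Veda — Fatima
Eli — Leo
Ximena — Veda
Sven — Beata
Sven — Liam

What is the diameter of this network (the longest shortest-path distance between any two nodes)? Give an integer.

5

Eccentricity of each node (its greatest distance to any other): Beata:3, Chioma:5, Eli:4, Fatima:3, Leo:5, Liam:3, Mona:4, Sven:3, Veda:3, Wiremu:4, Ximena:4, Yara:5.
The maximum eccentricity is 5, realized for instance by the pair Yara–Leo via Yara – Mona – Liam – Sven – Eli – Leo. So the diameter is 5.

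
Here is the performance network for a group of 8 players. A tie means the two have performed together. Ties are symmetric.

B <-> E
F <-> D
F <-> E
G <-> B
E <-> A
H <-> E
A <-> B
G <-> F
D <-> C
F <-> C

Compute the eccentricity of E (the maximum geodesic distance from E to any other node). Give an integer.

2

Distances from E: A:1, B:1, C:2, D:2, F:1, G:2, H:1.
The largest is 2 (to G, C, and D), so the eccentricity of E is 2.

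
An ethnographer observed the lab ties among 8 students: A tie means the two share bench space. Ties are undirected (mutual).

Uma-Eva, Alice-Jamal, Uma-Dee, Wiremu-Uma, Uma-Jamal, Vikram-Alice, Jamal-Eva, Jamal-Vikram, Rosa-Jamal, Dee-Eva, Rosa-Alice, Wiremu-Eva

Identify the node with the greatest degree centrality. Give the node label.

Jamal

Degrees — Alice:3, Dee:2, Eva:4, Jamal:5, Rosa:2, Uma:4, Vikram:2, Wiremu:2.
The maximum is 5, attained only by Jamal.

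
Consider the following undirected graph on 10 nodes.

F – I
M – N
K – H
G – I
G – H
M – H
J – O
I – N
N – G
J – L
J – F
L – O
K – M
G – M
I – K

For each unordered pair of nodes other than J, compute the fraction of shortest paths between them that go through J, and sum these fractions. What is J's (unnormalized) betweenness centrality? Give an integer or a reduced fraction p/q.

Pairs whose geodesics pass through J — N–O: 1; N–L: 1; M–O: 3/3; M–L: 3/3; G–O: 1; G–L: 1; I–O: 1; I–L: 1; H–O: 2/2; H–L: 2/2; K–O: 1; K–L: 1; O–F: 1; L–F: 1.
All other pairs contribute 0.
Summing the contributions gives betweenness(J) = 14.

14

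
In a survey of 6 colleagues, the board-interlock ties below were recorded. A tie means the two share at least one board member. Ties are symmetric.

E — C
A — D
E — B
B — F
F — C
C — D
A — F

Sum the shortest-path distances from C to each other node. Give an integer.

7

Distances from C: A:2, B:2, D:1, E:1, F:1.
Sum = 2 + 2 + 1 + 1 + 1 = 7.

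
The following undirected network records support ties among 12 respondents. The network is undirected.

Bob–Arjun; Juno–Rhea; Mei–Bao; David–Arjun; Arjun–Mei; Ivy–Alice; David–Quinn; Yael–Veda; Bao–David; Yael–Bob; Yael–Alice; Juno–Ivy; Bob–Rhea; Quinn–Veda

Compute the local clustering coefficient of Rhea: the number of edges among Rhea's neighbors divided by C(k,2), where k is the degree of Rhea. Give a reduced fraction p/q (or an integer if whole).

Rhea's neighbors: Bob and Juno (k = 2).
Possible neighbor pairs: C(2,2) = 1. Edges among them: none → e = 0.
Clustering(Rhea) = 0/1.

0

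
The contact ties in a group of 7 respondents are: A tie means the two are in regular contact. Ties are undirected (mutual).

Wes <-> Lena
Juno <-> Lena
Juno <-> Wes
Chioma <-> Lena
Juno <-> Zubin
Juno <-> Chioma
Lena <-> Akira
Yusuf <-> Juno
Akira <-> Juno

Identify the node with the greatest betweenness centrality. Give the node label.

Unnormalized betweenness of each node: Akira:0, Chioma:0, Juno:21/2, Lena:3/2, Wes:0, Yusuf:0, Zubin:0.
Juno has the largest value, 21/2, making it the main broker — the node through which the most shortest paths run.

Juno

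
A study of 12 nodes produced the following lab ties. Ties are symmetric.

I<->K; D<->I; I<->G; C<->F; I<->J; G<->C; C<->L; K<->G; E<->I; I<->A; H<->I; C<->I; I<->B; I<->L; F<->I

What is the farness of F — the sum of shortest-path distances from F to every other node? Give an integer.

Distances from F: A:2, B:2, C:1, D:2, E:2, G:2, H:2, I:1, J:2, K:2, L:2.
Sum = 2 + 2 + 1 + 2 + 2 + 2 + 2 + 1 + 2 + 2 + 2 = 20.

20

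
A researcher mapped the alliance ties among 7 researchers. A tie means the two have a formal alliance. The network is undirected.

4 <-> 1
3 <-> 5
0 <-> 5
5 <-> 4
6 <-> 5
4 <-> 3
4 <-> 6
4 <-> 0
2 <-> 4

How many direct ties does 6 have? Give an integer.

2

6 is directly tied to 4 and 5. That is 2 neighbors, so the degree of 6 is 2.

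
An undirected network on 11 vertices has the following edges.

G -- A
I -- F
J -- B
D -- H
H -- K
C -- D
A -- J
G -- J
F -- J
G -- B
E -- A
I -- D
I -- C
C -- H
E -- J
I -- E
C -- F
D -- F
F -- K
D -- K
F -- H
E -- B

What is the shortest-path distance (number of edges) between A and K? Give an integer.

3

One shortest route is A – J – F – K, which uses 3 edges, and at distance 2 from A we only reach {B, F, I}, which does not include K. So d(A,K) = 3.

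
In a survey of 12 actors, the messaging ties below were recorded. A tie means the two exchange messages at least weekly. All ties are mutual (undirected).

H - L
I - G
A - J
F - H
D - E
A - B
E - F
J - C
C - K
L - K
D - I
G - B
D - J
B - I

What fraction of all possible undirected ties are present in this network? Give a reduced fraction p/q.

There are 14 edges and 12 nodes, so the maximum possible is C(12,2) = 66.
Density = 14/66 = 7/33.

7/33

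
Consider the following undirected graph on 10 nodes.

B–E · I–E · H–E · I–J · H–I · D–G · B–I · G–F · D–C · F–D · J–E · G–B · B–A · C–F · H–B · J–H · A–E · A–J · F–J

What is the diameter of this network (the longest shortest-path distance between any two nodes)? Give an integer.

Eccentricity of each node (its greatest distance to any other): A:3, B:3, C:3, D:3, E:3, F:2, G:2, H:3, I:3, J:2.
The maximum eccentricity is 3, realized for instance by the pair B–C via B – G – F – C. So the diameter is 3.

3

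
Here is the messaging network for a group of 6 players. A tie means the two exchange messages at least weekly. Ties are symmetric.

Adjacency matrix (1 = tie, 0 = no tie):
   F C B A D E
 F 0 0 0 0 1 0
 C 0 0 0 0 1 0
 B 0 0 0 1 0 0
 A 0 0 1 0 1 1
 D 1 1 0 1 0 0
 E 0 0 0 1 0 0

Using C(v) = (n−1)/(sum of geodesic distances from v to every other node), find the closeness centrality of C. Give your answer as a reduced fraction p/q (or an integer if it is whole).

5/11

Distances from C: A:2, B:3, D:1, E:3, F:2. Sum = 11.
n = 6, so closeness = 5/11.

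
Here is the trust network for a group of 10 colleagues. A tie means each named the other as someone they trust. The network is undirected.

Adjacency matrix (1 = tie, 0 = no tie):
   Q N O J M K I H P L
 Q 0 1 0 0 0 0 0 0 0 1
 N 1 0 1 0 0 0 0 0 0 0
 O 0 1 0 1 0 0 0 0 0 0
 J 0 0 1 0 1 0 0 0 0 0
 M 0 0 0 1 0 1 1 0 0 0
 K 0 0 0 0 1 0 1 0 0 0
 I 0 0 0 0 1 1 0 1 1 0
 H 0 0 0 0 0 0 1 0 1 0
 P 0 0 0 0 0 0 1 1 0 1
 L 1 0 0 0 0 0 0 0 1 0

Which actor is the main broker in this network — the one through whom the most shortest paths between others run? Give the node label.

I

Unnormalized betweenness of each node: H:0, I:23/2, J:15/2, K:0, L:15/2, M:19/2, N:9/2, O:11/2, P:19/2, Q:11/2.
I has the largest value, 23/2, making it the main broker — the node through which the most shortest paths run.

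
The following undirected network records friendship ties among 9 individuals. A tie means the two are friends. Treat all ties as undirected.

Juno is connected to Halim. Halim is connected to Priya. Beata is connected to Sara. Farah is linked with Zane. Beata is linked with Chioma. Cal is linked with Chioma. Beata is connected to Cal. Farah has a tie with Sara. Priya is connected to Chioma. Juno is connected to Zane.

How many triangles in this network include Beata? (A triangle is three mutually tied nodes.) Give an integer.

1

Beata's neighbors: Cal, Chioma, and Sara.
Neighbor pairs that are themselves tied: Beata–Cal–Chioma. Each forms one triangle with Beata, for 1 in total.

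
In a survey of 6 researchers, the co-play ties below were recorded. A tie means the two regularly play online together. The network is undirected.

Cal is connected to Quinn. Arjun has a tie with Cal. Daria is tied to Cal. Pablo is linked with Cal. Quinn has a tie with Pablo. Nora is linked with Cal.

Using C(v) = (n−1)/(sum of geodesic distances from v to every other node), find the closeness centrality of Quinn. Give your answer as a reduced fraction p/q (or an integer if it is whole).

5/8

Distances from Quinn: Arjun:2, Cal:1, Daria:2, Nora:2, Pablo:1. Sum = 8.
n = 6, so closeness = 5/8.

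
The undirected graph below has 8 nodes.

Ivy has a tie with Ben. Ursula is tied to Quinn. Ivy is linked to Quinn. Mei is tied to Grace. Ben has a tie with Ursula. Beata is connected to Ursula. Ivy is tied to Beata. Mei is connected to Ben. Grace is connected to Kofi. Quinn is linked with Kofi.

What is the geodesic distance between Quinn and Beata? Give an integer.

2

One shortest route is Quinn – Ursula – Beata, which uses 2 edges, and Quinn and Beata are not directly tied, so nothing shorter exists. So d(Quinn,Beata) = 2.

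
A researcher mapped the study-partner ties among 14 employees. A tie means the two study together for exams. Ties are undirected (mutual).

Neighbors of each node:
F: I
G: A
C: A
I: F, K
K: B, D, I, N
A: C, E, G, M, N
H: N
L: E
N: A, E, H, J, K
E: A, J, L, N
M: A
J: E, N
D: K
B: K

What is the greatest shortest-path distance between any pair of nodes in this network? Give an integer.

Eccentricity of each node (its greatest distance to any other): A:4, B:4, C:5, D:4, E:4, F:5, G:5, H:4, I:4, J:4, K:3, L:5, M:5, N:3.
The maximum eccentricity is 5, realized for instance by the pair C–F via C – A – N – K – I – F. So the diameter is 5.

5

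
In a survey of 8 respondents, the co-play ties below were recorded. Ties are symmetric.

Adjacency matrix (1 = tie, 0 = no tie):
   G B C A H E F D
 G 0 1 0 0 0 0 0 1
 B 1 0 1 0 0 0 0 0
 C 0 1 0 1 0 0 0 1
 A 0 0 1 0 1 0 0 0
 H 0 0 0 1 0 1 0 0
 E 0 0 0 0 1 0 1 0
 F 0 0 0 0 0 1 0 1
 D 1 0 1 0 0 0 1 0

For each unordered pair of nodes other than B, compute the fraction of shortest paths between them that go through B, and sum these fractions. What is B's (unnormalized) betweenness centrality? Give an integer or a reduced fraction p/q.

Pairs whose geodesics pass through B — G–C: 1/2; G–A: 1/2; G–H: 1/3.
All other pairs contribute 0.
Summing the contributions gives betweenness(B) = 4/3.

4/3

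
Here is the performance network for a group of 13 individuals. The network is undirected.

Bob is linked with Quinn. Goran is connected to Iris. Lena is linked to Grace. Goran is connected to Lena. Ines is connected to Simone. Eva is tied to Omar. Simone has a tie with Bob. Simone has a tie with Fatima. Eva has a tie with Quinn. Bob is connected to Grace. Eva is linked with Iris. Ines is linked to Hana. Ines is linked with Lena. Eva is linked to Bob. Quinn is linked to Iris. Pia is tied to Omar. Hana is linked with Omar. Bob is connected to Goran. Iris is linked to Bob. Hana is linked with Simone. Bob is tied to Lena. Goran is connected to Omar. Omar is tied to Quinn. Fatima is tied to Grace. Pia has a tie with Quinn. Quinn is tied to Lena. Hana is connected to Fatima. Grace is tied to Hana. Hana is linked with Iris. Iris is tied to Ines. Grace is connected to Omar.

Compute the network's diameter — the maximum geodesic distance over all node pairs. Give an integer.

3

Eccentricity of each node (its greatest distance to any other): Bob:2, Eva:3, Fatima:3, Goran:3, Grace:2, Hana:2, Ines:3, Iris:2, Lena:2, Omar:2, Pia:3, Quinn:3, Simone:3.
The maximum eccentricity is 3, realized for instance by the pair Quinn–Fatima via Quinn – Bob – Simone – Fatima. So the diameter is 3.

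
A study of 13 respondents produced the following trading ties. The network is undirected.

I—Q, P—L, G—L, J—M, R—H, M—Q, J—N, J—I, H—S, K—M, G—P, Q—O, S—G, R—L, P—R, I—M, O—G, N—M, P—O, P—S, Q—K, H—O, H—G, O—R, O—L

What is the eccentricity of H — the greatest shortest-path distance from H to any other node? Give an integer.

Distances from H: G:1, I:3, J:4, K:3, L:2, M:3, N:4, O:1, P:2, Q:2, R:1, S:1.
The largest is 4 (to J and N), so the eccentricity of H is 4.

4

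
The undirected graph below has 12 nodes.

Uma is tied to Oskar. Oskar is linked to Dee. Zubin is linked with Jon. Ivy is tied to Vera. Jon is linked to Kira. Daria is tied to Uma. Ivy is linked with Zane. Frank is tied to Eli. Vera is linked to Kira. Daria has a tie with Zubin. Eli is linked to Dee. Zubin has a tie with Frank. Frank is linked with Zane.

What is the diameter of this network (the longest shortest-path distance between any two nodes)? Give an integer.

6

Eccentricity of each node (its greatest distance to any other): Daria:4, Dee:5, Eli:4, Frank:3, Ivy:5, Jon:4, Kira:5, Oskar:6, Uma:5, Vera:6, Zane:4, Zubin:3.
The maximum eccentricity is 6, realized for instance by the pair Vera–Oskar via Vera – Ivy – Zane – Frank – Eli – Dee – Oskar. So the diameter is 6.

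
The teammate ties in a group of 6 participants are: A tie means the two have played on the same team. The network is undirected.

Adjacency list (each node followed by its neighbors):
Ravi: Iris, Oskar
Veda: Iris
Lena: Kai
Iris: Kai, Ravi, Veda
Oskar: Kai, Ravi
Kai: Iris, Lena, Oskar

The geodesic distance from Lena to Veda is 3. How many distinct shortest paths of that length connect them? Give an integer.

1

The shortest distance is 3, and the only length-3 path is Lena–Kai–Iris–Veda. So there is exactly 1 shortest path.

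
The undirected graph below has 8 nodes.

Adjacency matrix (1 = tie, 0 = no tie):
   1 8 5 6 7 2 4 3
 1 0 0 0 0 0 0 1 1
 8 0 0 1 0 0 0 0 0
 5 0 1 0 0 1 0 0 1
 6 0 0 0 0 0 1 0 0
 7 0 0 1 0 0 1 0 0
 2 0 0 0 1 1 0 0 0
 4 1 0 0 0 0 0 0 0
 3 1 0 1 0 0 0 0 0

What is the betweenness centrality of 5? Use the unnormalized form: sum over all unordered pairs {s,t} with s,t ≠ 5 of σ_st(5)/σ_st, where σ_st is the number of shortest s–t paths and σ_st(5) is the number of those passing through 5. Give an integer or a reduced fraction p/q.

Pairs whose geodesics pass through 5 — 1–8: 1; 1–6: 1; 1–7: 1; 1–2: 1; 8–6: 1; 8–7: 1; 8–2: 1; 8–4: 1; 8–3: 1; 6–4: 1; 6–3: 1; 7–4: 1; 7–3: 1; 2–4: 1 … (+1 more pairs).
All other pairs contribute 0.
Summing the contributions gives betweenness(5) = 15.

15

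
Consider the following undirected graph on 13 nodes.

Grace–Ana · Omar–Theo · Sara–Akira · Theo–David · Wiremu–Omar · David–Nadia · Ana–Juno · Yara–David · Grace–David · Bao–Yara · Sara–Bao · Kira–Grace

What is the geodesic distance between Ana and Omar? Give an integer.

One shortest route is Ana – Grace – David – Theo – Omar, which uses 4 edges, and at distance 3 from Ana we only reach {Nadia, Theo, Yara}, which does not include Omar. So d(Ana,Omar) = 4.

4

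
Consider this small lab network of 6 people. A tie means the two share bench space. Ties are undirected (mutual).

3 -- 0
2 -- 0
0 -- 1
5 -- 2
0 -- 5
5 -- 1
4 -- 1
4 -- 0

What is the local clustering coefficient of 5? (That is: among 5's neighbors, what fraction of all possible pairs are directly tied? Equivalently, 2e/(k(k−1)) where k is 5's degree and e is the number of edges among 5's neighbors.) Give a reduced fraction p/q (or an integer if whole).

2/3

5's neighbors: 0, 1, and 2 (k = 3).
Possible neighbor pairs: C(3,2) = 3. Edges among them: 0–1, 0–2 → e = 2.
Clustering(5) = 2/3.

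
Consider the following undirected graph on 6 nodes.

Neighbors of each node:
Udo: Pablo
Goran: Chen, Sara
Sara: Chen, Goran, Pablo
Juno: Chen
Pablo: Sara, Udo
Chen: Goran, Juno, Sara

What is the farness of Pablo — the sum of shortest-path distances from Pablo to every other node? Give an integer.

9

Distances from Pablo: Chen:2, Goran:2, Juno:3, Sara:1, Udo:1.
Sum = 2 + 2 + 3 + 1 + 1 = 9.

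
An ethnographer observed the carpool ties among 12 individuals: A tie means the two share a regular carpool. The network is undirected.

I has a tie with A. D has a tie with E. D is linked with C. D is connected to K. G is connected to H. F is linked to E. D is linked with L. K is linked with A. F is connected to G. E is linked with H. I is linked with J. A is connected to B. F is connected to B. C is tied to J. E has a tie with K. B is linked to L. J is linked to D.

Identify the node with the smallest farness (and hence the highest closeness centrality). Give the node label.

D

Farness (sum of distances to all others) for each node — A:22, B:22, C:26, D:18, E:19, F:22, G:30, H:27, I:27, J:24, K:20, L:23.
The smallest farness is 18, for D, so D has the highest closeness.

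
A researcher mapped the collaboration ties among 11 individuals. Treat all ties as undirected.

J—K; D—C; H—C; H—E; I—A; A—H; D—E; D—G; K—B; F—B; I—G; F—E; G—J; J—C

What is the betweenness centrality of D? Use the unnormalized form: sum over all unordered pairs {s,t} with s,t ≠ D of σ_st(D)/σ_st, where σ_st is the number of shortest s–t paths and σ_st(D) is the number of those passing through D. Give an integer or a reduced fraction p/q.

Pairs whose geodesics pass through D — I–E: 1/2; I–F: 1/2; I–C: 1/3; H–G: 2/4; E–J: 2/3; E–C: 1/2; E–G: 1; F–C: 1/2; F–G: 1; C–G: 1/2.
All other pairs contribute 0.
Summing the contributions gives betweenness(D) = 6.

6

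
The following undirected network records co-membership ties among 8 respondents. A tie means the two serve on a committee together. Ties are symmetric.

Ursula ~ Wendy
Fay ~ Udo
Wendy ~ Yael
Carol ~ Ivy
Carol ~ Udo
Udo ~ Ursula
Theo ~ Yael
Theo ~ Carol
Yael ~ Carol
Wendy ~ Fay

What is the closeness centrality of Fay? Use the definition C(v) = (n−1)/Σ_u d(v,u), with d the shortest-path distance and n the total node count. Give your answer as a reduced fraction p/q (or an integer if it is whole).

1/2

Distances from Fay: Carol:2, Ivy:3, Theo:3, Udo:1, Ursula:2, Wendy:1, Yael:2. Sum = 14.
n = 8, so closeness = 7/14 = 1/2.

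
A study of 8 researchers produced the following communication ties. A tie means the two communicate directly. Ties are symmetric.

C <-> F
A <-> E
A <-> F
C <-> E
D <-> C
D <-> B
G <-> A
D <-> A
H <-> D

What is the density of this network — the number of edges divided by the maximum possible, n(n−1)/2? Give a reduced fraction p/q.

9/28

There are 9 edges and 8 nodes, so the maximum possible is C(8,2) = 28.
Density = 9/28.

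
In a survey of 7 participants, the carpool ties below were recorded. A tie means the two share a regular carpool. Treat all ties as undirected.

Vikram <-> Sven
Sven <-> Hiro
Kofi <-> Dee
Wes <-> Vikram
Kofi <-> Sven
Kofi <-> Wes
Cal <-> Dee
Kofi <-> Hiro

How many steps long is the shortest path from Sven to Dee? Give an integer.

One shortest route is Sven – Kofi – Dee, which uses 2 edges, and Sven and Dee are not directly tied, so nothing shorter exists. So d(Sven,Dee) = 2.

2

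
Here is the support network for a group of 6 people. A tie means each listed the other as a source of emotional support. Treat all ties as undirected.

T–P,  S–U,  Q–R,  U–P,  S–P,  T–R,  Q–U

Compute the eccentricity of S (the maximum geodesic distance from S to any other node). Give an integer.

3

Distances from S: P:1, Q:2, R:3, T:2, U:1.
The largest is 3 (to R), so the eccentricity of S is 3.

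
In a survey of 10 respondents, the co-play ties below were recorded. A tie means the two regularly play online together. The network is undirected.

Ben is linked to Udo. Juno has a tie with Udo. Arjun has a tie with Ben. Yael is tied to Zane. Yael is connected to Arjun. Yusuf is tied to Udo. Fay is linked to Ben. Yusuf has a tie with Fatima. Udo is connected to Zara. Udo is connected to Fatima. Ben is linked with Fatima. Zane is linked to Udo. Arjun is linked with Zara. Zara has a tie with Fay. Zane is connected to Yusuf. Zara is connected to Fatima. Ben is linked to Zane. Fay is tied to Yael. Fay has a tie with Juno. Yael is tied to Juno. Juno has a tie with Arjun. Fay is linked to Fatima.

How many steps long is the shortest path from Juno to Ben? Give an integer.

2

One shortest route is Juno – Fay – Ben, which uses 2 edges, and Juno and Ben are not directly tied, so nothing shorter exists. So d(Juno,Ben) = 2.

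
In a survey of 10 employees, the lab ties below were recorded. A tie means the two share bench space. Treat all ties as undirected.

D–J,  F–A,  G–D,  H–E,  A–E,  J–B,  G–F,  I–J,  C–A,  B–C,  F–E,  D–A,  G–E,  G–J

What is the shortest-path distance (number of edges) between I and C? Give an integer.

3

One shortest route is I – J – B – C, which uses 3 edges, and at distance 2 from I we only reach {B, D, G}, which does not include C. So d(I,C) = 3.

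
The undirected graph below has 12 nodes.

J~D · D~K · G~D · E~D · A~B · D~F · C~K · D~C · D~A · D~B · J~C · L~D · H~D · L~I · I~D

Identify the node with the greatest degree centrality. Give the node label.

Degrees — A:2, B:2, C:3, D:11, E:1, F:1, G:1, H:1, I:2, J:2, K:2, L:2.
The maximum is 11, attained only by D.

D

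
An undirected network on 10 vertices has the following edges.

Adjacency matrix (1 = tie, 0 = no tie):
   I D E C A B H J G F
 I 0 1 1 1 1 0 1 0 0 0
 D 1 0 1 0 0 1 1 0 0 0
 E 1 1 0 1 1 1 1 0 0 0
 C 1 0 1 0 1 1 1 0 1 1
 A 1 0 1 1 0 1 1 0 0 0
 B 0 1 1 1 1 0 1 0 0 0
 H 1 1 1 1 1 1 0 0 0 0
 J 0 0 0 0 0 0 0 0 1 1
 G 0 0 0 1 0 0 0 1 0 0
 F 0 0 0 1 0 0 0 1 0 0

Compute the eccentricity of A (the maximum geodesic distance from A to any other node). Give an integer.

Distances from A: B:1, C:1, D:2, E:1, F:2, G:2, H:1, I:1, J:3.
The largest is 3 (to J), so the eccentricity of A is 3.

3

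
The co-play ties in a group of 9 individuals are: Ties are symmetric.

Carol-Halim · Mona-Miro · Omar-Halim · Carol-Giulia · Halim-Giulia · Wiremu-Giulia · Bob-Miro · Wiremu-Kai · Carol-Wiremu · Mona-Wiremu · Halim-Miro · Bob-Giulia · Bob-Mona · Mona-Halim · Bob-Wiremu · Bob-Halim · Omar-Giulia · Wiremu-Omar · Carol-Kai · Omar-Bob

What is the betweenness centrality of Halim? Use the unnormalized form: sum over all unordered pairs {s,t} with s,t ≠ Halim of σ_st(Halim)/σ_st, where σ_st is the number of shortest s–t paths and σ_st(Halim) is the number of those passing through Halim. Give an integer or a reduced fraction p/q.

25/6

Pairs whose geodesics pass through Halim — Mona–Giulia: 1/3; Mona–Carol: 1/2; Mona–Omar: 1/3; Kai–Miro: 1/3; Bob–Carol: 1/3; Giulia–Miro: 1/2; Miro–Carol: 1; Miro–Omar: 1/2; Carol–Omar: 1/3.
All other pairs contribute 0.
Summing the contributions gives betweenness(Halim) = 25/6.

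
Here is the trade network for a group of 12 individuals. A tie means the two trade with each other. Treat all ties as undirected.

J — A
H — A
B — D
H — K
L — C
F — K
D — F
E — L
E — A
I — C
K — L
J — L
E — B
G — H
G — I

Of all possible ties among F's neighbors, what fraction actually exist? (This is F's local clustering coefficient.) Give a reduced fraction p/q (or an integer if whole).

F's neighbors: D and K (k = 2).
Possible neighbor pairs: C(2,2) = 1. Edges among them: none → e = 0.
Clustering(F) = 0/1.

0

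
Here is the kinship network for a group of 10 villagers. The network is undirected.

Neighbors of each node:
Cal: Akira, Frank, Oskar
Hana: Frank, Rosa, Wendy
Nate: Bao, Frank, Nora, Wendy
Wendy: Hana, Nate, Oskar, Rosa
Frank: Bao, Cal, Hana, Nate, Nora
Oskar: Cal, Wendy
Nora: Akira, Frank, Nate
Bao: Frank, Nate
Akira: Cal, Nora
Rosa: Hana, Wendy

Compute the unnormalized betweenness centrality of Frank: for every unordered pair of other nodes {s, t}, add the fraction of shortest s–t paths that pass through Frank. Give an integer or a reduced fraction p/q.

11

Pairs whose geodesics pass through Frank — Hana–Bao: 1; Hana–Nate: 1/2; Hana–Nora: 1; Hana–Akira: 2/2; Hana–Cal: 1; Bao–Nora: 1/2; Bao–Akira: 2/3; Bao–Cal: 1; Bao–Oskar: 1/2; Bao–Rosa: 1/2; Nate–Cal: 1; Nora–Cal: 1/2; Nora–Oskar: 1/3; Nora–Rosa: 1/2 … (+2 more pairs).
All other pairs contribute 0.
Summing the contributions gives betweenness(Frank) = 11.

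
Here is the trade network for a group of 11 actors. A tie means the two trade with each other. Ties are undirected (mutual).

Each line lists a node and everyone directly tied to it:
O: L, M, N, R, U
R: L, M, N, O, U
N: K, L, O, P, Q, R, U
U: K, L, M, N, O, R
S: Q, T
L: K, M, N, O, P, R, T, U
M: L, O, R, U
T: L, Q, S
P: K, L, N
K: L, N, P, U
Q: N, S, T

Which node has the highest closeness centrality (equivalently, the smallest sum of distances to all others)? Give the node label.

Farness (sum of distances to all others) for each node — K:17, L:12, M:18, N:13, O:16, P:18, Q:18, R:16, S:24, T:17, U:15.
The smallest farness is 12, for L, so L has the highest closeness.

L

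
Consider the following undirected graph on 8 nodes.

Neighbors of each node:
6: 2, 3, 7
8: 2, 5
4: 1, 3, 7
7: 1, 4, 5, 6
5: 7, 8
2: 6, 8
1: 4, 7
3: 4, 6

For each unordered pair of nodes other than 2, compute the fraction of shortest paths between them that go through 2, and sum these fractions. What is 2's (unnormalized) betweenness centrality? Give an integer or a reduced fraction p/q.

Pairs whose geodesics pass through 2 — 6–8: 1; 3–8: 1.
All other pairs contribute 0.
Summing the contributions gives betweenness(2) = 2.

2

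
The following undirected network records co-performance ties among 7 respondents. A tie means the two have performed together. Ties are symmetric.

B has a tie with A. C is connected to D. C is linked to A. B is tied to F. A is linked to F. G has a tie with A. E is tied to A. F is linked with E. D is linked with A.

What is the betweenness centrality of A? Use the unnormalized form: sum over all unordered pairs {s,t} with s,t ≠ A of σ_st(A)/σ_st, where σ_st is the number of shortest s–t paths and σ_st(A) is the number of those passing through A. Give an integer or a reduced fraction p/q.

23/2

Pairs whose geodesics pass through A — C–E: 1; C–F: 1; C–B: 1; C–G: 1; E–D: 1; E–B: 1/2; E–G: 1; F–D: 1; F–G: 1; D–B: 1; D–G: 1; B–G: 1.
All other pairs contribute 0.
Summing the contributions gives betweenness(A) = 23/2.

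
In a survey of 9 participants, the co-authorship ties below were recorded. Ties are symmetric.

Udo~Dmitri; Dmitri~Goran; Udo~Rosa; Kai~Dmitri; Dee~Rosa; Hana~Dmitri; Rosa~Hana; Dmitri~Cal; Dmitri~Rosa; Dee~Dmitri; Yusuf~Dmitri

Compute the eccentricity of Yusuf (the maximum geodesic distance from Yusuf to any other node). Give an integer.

Distances from Yusuf: Cal:2, Dee:2, Dmitri:1, Goran:2, Hana:2, Kai:2, Rosa:2, Udo:2.
The largest is 2 (to Goran, Rosa, Hana, Udo, Dee, Kai, and Cal), so the eccentricity of Yusuf is 2.

2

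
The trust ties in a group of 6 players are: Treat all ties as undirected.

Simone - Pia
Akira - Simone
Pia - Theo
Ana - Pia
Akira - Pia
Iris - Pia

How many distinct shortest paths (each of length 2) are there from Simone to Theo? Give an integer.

The shortest distance is 2, and the only length-2 path is Simone–Pia–Theo. So there is exactly 1 shortest path.

1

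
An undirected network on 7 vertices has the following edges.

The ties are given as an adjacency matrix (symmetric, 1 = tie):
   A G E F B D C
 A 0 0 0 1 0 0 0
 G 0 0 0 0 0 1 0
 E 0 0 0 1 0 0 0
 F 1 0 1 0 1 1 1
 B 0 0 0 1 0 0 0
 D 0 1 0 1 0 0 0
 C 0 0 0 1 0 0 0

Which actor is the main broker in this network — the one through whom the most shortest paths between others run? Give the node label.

Unnormalized betweenness of each node: A:0, B:0, C:0, D:5, E:0, F:14, G:0.
F has the largest value, 14, making it the main broker — the node through which the most shortest paths run.

F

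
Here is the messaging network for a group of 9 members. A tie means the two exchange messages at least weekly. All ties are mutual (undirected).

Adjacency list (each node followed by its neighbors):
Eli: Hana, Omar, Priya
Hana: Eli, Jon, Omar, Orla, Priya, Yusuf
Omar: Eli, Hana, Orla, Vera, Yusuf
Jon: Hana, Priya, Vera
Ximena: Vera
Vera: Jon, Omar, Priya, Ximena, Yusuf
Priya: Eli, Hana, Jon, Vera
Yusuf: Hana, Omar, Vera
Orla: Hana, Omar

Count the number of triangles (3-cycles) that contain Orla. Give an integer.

Orla's neighbors: Hana and Omar.
Neighbor pairs that are themselves tied: Orla–Hana–Omar. Each forms one triangle with Orla, for 1 in total.

1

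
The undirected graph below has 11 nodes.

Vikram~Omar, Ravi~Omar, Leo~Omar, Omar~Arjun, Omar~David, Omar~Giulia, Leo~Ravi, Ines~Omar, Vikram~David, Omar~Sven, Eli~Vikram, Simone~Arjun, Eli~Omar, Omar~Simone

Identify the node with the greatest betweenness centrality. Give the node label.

Unnormalized betweenness of each node: Arjun:0, David:0, Eli:0, Giulia:0, Ines:0, Leo:0, Omar:81/2, Ravi:0, Simone:0, Sven:0, Vikram:1/2.
Omar has the largest value, 81/2, making it the main broker — the node through which the most shortest paths run.

Omar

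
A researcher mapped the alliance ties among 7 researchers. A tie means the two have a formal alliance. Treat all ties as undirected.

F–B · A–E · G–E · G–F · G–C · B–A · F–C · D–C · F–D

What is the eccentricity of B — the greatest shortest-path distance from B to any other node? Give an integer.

Distances from B: A:1, C:2, D:2, E:2, F:1, G:2.
The largest is 2 (to D, C, G, and E), so the eccentricity of B is 2.

2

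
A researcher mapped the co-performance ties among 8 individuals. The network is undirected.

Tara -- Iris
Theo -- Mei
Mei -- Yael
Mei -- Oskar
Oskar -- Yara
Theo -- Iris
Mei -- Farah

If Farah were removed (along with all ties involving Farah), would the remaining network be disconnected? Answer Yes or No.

Even without Farah, every remaining node can still reach every other (the residual graph is connected), so Farah is not a cut vertex.

No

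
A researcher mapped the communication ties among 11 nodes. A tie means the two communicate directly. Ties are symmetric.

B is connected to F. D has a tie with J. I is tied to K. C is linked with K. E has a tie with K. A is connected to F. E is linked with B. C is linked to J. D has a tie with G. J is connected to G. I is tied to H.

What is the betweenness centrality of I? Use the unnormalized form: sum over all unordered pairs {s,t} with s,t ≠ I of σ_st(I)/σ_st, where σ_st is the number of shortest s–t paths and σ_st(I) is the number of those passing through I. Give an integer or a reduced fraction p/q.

9

Pairs whose geodesics pass through I — F–H: 1; J–H: 1; B–H: 1; C–H: 1; G–H: 1; E–H: 1; A–H: 1; K–H: 1; D–H: 1.
All other pairs contribute 0.
Summing the contributions gives betweenness(I) = 9.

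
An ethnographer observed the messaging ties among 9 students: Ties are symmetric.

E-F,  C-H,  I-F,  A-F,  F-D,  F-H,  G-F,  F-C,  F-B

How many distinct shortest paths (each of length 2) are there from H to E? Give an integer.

The shortest distance is 2, and the only length-2 path is H–F–E. So there is exactly 1 shortest path.

1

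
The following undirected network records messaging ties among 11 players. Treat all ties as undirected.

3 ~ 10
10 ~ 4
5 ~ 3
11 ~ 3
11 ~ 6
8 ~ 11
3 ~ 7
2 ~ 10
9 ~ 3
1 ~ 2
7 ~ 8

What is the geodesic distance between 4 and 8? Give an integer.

One shortest route is 4 – 10 – 3 – 7 – 8, which uses 4 edges, and at distance 3 from 4 we only reach {1, 5, 7, 9, 11}, which does not include 8. So d(4,8) = 4.

4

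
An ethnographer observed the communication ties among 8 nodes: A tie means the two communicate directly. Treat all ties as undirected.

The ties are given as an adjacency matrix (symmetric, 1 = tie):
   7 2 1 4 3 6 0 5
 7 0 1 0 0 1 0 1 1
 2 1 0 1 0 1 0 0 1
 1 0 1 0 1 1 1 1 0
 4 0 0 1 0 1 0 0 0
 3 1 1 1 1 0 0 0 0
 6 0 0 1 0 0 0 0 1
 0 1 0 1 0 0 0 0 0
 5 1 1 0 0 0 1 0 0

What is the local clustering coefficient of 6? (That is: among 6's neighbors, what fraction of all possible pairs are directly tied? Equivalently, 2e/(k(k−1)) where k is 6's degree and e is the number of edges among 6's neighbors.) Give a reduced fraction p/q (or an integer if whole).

0

6's neighbors: 1 and 5 (k = 2).
Possible neighbor pairs: C(2,2) = 1. Edges among them: none → e = 0.
Clustering(6) = 0/1.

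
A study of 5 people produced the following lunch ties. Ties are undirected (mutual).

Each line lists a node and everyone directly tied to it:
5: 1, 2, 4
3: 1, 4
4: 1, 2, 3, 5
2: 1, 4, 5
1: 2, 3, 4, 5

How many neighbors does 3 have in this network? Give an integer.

2

3 is directly tied to 1 and 4. That is 2 neighbors, so the degree of 3 is 2.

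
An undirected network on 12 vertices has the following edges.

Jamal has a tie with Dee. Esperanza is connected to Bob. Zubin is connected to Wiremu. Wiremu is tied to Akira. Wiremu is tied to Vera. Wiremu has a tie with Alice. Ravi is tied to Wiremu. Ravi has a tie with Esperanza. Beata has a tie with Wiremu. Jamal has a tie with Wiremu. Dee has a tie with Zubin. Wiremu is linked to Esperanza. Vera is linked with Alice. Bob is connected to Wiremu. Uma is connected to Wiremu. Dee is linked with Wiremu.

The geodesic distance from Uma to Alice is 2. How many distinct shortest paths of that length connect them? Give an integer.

1

The shortest distance is 2, and the only length-2 path is Uma–Wiremu–Alice. So there is exactly 1 shortest path.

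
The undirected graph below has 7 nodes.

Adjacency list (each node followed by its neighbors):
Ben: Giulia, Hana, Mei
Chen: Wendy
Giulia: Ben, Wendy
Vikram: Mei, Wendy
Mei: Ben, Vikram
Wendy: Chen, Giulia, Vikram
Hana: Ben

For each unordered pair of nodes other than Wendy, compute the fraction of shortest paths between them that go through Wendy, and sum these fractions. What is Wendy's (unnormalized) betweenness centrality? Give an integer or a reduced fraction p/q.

6

Pairs whose geodesics pass through Wendy — Giulia–Vikram: 1; Giulia–Chen: 1; Hana–Chen: 1; Vikram–Chen: 1; Ben–Chen: 1; Chen–Mei: 1.
All other pairs contribute 0.
Summing the contributions gives betweenness(Wendy) = 6.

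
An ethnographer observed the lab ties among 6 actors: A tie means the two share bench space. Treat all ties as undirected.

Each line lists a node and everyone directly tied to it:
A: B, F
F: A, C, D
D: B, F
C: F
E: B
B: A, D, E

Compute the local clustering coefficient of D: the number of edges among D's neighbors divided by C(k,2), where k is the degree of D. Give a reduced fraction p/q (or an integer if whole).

D's neighbors: B and F (k = 2).
Possible neighbor pairs: C(2,2) = 1. Edges among them: none → e = 0.
Clustering(D) = 0/1.

0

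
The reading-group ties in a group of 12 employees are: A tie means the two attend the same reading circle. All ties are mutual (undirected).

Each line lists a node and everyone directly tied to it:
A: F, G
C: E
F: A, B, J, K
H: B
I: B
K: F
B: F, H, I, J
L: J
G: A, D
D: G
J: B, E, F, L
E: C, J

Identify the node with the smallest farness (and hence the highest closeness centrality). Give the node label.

Farness (sum of distances to all others) for each node — A:26, B:22, C:39, D:44, E:29, F:20, G:34, H:32, I:32, J:21, K:30, L:31.
The smallest farness is 20, for F, so F has the highest closeness.

F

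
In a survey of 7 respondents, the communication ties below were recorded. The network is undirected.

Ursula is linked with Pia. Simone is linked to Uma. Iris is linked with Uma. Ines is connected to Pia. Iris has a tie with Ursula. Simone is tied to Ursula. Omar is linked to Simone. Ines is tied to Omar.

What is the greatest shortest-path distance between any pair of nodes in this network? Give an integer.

3

Eccentricity of each node (its greatest distance to any other): Ines:3, Iris:3, Omar:3, Pia:3, Simone:2, Uma:3, Ursula:2.
The maximum eccentricity is 3, realized for instance by the pair Uma–Pia via Uma – Iris – Ursula – Pia. So the diameter is 3.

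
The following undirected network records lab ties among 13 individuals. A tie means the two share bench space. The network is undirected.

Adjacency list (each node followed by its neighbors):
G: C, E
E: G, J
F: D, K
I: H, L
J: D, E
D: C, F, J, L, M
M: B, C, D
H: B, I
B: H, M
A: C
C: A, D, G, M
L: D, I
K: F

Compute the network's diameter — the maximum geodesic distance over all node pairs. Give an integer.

Eccentricity of each node (its greatest distance to any other): A:4, B:4, C:3, D:3, E:5, F:4, G:4, H:5, I:4, J:4, K:5, L:3, M:3.
The maximum eccentricity is 5, realized for instance by the pair E–H via E – J – D – M – B – H. So the diameter is 5.

5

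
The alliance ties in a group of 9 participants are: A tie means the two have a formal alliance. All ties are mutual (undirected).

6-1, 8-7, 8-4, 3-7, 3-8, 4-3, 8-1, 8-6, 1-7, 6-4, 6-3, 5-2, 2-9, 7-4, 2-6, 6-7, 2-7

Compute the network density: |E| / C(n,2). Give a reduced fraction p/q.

17/36

There are 17 edges and 9 nodes, so the maximum possible is C(9,2) = 36.
Density = 17/36.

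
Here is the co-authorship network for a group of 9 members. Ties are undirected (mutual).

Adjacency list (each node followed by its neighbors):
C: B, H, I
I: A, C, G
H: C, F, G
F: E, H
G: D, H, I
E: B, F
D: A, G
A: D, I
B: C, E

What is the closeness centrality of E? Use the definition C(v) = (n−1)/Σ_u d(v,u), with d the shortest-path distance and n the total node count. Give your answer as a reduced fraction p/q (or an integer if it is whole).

2/5

Distances from E: A:4, B:1, C:2, D:4, F:1, G:3, H:2, I:3. Sum = 20.
n = 9, so closeness = 8/20 = 2/5.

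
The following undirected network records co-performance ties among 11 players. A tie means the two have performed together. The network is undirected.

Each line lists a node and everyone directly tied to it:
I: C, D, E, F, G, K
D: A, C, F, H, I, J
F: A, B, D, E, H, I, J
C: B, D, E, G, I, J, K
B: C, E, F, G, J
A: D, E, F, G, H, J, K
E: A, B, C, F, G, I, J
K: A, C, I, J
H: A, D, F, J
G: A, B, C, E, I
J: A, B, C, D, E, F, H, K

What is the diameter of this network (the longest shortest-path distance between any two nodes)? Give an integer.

Eccentricity of each node (its greatest distance to any other): A:2, B:2, C:2, D:2, E:2, F:2, G:2, H:2, I:2, J:2, K:2.
The maximum eccentricity is 2, realized for instance by the pair H–E via H – F – E. So the diameter is 2.

2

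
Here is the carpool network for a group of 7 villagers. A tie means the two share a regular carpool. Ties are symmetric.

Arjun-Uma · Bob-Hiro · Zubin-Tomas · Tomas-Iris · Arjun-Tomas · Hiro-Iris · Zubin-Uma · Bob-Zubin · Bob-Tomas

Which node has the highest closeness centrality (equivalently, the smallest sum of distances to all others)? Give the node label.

Farness (sum of distances to all others) for each node — Arjun:11, Bob:9, Hiro:12, Iris:11, Tomas:8, Uma:12, Zubin:9.
The smallest farness is 8, for Tomas, so Tomas has the highest closeness.

Tomas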